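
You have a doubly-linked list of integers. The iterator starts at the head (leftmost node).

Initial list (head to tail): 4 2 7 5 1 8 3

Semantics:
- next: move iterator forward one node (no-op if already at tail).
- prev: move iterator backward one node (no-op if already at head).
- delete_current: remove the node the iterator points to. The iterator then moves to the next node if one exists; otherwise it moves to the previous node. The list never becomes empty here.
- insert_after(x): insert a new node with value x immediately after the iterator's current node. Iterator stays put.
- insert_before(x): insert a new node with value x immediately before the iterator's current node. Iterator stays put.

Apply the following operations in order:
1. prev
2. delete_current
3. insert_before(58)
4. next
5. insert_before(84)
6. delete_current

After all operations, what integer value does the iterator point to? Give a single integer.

After 1 (prev): list=[4, 2, 7, 5, 1, 8, 3] cursor@4
After 2 (delete_current): list=[2, 7, 5, 1, 8, 3] cursor@2
After 3 (insert_before(58)): list=[58, 2, 7, 5, 1, 8, 3] cursor@2
After 4 (next): list=[58, 2, 7, 5, 1, 8, 3] cursor@7
After 5 (insert_before(84)): list=[58, 2, 84, 7, 5, 1, 8, 3] cursor@7
After 6 (delete_current): list=[58, 2, 84, 5, 1, 8, 3] cursor@5

Answer: 5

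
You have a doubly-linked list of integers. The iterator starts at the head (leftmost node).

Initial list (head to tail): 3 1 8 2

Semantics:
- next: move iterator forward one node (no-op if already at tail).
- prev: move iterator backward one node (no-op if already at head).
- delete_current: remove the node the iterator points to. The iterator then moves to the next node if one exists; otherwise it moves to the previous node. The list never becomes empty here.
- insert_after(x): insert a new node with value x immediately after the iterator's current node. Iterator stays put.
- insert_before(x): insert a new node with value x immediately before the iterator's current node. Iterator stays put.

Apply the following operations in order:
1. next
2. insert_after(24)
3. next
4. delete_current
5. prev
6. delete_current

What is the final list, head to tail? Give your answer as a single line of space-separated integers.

Answer: 3 8 2

Derivation:
After 1 (next): list=[3, 1, 8, 2] cursor@1
After 2 (insert_after(24)): list=[3, 1, 24, 8, 2] cursor@1
After 3 (next): list=[3, 1, 24, 8, 2] cursor@24
After 4 (delete_current): list=[3, 1, 8, 2] cursor@8
After 5 (prev): list=[3, 1, 8, 2] cursor@1
After 6 (delete_current): list=[3, 8, 2] cursor@8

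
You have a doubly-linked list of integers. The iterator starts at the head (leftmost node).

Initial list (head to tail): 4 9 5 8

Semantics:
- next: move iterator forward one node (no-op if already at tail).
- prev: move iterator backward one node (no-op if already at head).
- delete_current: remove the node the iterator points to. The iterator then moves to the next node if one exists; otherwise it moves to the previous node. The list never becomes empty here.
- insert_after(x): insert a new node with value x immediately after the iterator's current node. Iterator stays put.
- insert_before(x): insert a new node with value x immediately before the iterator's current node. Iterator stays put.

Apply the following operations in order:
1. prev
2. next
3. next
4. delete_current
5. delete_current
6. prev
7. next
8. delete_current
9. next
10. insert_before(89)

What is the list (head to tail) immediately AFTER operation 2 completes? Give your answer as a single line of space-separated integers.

After 1 (prev): list=[4, 9, 5, 8] cursor@4
After 2 (next): list=[4, 9, 5, 8] cursor@9

Answer: 4 9 5 8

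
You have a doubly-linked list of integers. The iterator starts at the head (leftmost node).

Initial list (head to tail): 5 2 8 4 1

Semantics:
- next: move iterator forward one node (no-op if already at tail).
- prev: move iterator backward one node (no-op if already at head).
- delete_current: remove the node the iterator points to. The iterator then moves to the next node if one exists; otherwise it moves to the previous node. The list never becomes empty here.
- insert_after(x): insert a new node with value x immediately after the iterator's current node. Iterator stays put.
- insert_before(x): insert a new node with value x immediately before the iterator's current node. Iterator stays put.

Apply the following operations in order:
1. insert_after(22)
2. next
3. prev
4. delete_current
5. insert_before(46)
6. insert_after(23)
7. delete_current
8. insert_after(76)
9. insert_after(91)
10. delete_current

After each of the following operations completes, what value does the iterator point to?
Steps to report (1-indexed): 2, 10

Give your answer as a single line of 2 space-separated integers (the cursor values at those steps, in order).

After 1 (insert_after(22)): list=[5, 22, 2, 8, 4, 1] cursor@5
After 2 (next): list=[5, 22, 2, 8, 4, 1] cursor@22
After 3 (prev): list=[5, 22, 2, 8, 4, 1] cursor@5
After 4 (delete_current): list=[22, 2, 8, 4, 1] cursor@22
After 5 (insert_before(46)): list=[46, 22, 2, 8, 4, 1] cursor@22
After 6 (insert_after(23)): list=[46, 22, 23, 2, 8, 4, 1] cursor@22
After 7 (delete_current): list=[46, 23, 2, 8, 4, 1] cursor@23
After 8 (insert_after(76)): list=[46, 23, 76, 2, 8, 4, 1] cursor@23
After 9 (insert_after(91)): list=[46, 23, 91, 76, 2, 8, 4, 1] cursor@23
After 10 (delete_current): list=[46, 91, 76, 2, 8, 4, 1] cursor@91

Answer: 22 91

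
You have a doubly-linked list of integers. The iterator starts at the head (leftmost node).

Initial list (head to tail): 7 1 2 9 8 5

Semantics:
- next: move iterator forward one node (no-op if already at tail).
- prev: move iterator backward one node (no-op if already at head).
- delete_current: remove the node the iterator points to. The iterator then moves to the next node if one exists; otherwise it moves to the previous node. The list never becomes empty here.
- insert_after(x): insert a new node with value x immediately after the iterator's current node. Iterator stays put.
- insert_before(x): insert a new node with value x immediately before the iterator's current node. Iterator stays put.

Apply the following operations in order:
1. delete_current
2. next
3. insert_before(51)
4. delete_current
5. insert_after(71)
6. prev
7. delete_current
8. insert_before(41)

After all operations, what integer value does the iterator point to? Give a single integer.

After 1 (delete_current): list=[1, 2, 9, 8, 5] cursor@1
After 2 (next): list=[1, 2, 9, 8, 5] cursor@2
After 3 (insert_before(51)): list=[1, 51, 2, 9, 8, 5] cursor@2
After 4 (delete_current): list=[1, 51, 9, 8, 5] cursor@9
After 5 (insert_after(71)): list=[1, 51, 9, 71, 8, 5] cursor@9
After 6 (prev): list=[1, 51, 9, 71, 8, 5] cursor@51
After 7 (delete_current): list=[1, 9, 71, 8, 5] cursor@9
After 8 (insert_before(41)): list=[1, 41, 9, 71, 8, 5] cursor@9

Answer: 9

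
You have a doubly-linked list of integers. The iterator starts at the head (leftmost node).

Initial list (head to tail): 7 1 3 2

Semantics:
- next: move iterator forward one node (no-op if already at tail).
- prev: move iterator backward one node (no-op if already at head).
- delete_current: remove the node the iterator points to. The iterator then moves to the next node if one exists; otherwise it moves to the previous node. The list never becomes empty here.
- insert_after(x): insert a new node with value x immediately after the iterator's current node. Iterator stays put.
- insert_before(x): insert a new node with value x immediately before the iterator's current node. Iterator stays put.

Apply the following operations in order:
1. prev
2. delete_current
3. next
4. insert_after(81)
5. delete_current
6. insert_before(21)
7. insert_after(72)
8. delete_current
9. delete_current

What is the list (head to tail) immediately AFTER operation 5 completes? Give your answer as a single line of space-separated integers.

After 1 (prev): list=[7, 1, 3, 2] cursor@7
After 2 (delete_current): list=[1, 3, 2] cursor@1
After 3 (next): list=[1, 3, 2] cursor@3
After 4 (insert_after(81)): list=[1, 3, 81, 2] cursor@3
After 5 (delete_current): list=[1, 81, 2] cursor@81

Answer: 1 81 2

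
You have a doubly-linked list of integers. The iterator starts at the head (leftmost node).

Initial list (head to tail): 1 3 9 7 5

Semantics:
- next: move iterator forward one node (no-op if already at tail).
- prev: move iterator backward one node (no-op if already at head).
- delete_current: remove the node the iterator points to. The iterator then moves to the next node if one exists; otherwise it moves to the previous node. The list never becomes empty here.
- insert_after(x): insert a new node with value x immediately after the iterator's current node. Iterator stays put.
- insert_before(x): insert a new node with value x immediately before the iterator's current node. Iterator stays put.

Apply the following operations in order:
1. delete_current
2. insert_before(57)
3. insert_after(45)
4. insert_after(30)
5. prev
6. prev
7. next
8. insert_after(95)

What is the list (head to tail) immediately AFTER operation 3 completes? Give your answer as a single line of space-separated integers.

Answer: 57 3 45 9 7 5

Derivation:
After 1 (delete_current): list=[3, 9, 7, 5] cursor@3
After 2 (insert_before(57)): list=[57, 3, 9, 7, 5] cursor@3
After 3 (insert_after(45)): list=[57, 3, 45, 9, 7, 5] cursor@3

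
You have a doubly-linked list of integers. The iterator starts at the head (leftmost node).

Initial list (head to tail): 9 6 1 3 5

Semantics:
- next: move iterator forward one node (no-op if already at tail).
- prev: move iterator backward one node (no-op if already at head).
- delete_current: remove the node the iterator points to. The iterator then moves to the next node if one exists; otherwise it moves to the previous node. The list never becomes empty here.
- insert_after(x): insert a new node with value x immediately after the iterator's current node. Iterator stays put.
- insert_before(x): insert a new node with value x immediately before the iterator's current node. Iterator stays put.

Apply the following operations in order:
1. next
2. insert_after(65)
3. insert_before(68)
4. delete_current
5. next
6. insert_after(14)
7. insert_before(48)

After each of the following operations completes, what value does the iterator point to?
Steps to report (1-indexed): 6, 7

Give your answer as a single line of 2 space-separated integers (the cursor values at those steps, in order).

After 1 (next): list=[9, 6, 1, 3, 5] cursor@6
After 2 (insert_after(65)): list=[9, 6, 65, 1, 3, 5] cursor@6
After 3 (insert_before(68)): list=[9, 68, 6, 65, 1, 3, 5] cursor@6
After 4 (delete_current): list=[9, 68, 65, 1, 3, 5] cursor@65
After 5 (next): list=[9, 68, 65, 1, 3, 5] cursor@1
After 6 (insert_after(14)): list=[9, 68, 65, 1, 14, 3, 5] cursor@1
After 7 (insert_before(48)): list=[9, 68, 65, 48, 1, 14, 3, 5] cursor@1

Answer: 1 1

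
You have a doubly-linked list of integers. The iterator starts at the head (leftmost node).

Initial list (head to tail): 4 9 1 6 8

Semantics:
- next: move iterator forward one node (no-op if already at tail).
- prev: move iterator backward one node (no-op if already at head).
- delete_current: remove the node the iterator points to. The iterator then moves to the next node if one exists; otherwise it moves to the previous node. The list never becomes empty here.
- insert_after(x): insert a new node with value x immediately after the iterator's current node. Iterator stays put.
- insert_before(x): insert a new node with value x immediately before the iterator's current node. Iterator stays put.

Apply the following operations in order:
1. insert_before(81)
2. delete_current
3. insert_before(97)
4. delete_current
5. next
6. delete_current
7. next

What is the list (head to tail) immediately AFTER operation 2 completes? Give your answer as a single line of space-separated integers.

Answer: 81 9 1 6 8

Derivation:
After 1 (insert_before(81)): list=[81, 4, 9, 1, 6, 8] cursor@4
After 2 (delete_current): list=[81, 9, 1, 6, 8] cursor@9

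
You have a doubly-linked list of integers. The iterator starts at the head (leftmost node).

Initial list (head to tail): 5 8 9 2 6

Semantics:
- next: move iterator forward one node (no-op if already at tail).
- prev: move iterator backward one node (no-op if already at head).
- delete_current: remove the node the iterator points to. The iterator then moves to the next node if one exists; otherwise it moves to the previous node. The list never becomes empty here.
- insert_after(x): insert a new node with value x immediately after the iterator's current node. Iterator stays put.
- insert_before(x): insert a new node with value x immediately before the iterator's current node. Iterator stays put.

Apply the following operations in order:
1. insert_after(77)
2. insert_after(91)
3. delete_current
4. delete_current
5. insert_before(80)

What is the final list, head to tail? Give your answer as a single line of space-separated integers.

Answer: 80 77 8 9 2 6

Derivation:
After 1 (insert_after(77)): list=[5, 77, 8, 9, 2, 6] cursor@5
After 2 (insert_after(91)): list=[5, 91, 77, 8, 9, 2, 6] cursor@5
After 3 (delete_current): list=[91, 77, 8, 9, 2, 6] cursor@91
After 4 (delete_current): list=[77, 8, 9, 2, 6] cursor@77
After 5 (insert_before(80)): list=[80, 77, 8, 9, 2, 6] cursor@77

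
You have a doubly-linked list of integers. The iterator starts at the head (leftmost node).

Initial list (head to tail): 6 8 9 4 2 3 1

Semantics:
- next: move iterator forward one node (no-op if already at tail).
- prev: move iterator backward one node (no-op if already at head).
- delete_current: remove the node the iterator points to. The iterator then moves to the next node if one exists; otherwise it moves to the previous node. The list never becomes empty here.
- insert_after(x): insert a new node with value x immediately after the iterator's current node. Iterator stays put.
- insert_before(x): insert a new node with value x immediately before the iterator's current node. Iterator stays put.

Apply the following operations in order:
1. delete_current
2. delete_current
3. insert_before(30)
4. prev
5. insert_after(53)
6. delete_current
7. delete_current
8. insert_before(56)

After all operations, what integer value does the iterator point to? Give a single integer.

After 1 (delete_current): list=[8, 9, 4, 2, 3, 1] cursor@8
After 2 (delete_current): list=[9, 4, 2, 3, 1] cursor@9
After 3 (insert_before(30)): list=[30, 9, 4, 2, 3, 1] cursor@9
After 4 (prev): list=[30, 9, 4, 2, 3, 1] cursor@30
After 5 (insert_after(53)): list=[30, 53, 9, 4, 2, 3, 1] cursor@30
After 6 (delete_current): list=[53, 9, 4, 2, 3, 1] cursor@53
After 7 (delete_current): list=[9, 4, 2, 3, 1] cursor@9
After 8 (insert_before(56)): list=[56, 9, 4, 2, 3, 1] cursor@9

Answer: 9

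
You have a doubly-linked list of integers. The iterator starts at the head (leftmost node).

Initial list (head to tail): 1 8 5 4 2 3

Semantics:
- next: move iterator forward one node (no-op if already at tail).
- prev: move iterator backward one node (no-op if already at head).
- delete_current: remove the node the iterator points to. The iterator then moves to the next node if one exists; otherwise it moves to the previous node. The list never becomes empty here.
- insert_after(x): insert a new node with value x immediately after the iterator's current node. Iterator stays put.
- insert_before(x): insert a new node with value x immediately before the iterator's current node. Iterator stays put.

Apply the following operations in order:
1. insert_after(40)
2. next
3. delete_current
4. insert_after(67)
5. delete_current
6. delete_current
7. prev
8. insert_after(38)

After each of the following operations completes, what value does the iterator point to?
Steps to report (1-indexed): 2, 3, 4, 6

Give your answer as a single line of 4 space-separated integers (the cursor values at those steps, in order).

After 1 (insert_after(40)): list=[1, 40, 8, 5, 4, 2, 3] cursor@1
After 2 (next): list=[1, 40, 8, 5, 4, 2, 3] cursor@40
After 3 (delete_current): list=[1, 8, 5, 4, 2, 3] cursor@8
After 4 (insert_after(67)): list=[1, 8, 67, 5, 4, 2, 3] cursor@8
After 5 (delete_current): list=[1, 67, 5, 4, 2, 3] cursor@67
After 6 (delete_current): list=[1, 5, 4, 2, 3] cursor@5
After 7 (prev): list=[1, 5, 4, 2, 3] cursor@1
After 8 (insert_after(38)): list=[1, 38, 5, 4, 2, 3] cursor@1

Answer: 40 8 8 5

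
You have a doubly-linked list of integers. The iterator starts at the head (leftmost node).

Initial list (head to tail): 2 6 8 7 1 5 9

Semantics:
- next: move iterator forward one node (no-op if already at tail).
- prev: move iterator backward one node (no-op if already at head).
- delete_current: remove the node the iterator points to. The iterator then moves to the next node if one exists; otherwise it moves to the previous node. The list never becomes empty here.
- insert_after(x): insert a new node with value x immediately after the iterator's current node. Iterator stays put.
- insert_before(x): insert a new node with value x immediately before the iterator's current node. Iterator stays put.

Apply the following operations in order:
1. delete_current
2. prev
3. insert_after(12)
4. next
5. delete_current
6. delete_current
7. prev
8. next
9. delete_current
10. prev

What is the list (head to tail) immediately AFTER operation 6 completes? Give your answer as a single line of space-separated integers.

After 1 (delete_current): list=[6, 8, 7, 1, 5, 9] cursor@6
After 2 (prev): list=[6, 8, 7, 1, 5, 9] cursor@6
After 3 (insert_after(12)): list=[6, 12, 8, 7, 1, 5, 9] cursor@6
After 4 (next): list=[6, 12, 8, 7, 1, 5, 9] cursor@12
After 5 (delete_current): list=[6, 8, 7, 1, 5, 9] cursor@8
After 6 (delete_current): list=[6, 7, 1, 5, 9] cursor@7

Answer: 6 7 1 5 9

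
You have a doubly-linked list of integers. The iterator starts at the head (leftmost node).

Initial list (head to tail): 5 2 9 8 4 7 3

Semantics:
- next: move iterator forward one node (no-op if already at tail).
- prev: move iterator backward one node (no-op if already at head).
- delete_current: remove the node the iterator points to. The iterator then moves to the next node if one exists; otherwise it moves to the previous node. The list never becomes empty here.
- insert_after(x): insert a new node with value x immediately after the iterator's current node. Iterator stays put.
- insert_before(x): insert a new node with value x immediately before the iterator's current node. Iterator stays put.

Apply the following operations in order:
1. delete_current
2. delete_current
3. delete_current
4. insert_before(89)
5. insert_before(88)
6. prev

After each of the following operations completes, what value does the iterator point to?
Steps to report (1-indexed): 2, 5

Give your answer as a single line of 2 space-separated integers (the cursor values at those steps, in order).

After 1 (delete_current): list=[2, 9, 8, 4, 7, 3] cursor@2
After 2 (delete_current): list=[9, 8, 4, 7, 3] cursor@9
After 3 (delete_current): list=[8, 4, 7, 3] cursor@8
After 4 (insert_before(89)): list=[89, 8, 4, 7, 3] cursor@8
After 5 (insert_before(88)): list=[89, 88, 8, 4, 7, 3] cursor@8
After 6 (prev): list=[89, 88, 8, 4, 7, 3] cursor@88

Answer: 9 8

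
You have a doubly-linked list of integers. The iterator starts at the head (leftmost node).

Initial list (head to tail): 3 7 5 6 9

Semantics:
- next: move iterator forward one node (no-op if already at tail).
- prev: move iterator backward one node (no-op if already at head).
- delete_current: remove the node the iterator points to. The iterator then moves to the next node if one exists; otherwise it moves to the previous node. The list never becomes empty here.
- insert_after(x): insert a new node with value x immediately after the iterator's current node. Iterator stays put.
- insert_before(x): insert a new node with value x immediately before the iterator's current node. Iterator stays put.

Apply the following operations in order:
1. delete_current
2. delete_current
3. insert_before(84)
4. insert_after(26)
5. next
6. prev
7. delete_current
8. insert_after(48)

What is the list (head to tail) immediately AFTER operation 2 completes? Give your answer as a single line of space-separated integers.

After 1 (delete_current): list=[7, 5, 6, 9] cursor@7
After 2 (delete_current): list=[5, 6, 9] cursor@5

Answer: 5 6 9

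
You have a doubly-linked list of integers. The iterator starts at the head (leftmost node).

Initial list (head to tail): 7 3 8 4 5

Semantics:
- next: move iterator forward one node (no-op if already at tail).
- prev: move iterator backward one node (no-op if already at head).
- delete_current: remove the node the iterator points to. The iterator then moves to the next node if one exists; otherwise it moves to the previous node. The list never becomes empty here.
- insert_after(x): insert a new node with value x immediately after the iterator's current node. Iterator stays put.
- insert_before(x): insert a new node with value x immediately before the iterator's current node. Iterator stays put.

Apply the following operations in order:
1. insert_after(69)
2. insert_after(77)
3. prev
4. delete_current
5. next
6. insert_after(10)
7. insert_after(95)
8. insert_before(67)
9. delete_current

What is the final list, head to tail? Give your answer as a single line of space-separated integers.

After 1 (insert_after(69)): list=[7, 69, 3, 8, 4, 5] cursor@7
After 2 (insert_after(77)): list=[7, 77, 69, 3, 8, 4, 5] cursor@7
After 3 (prev): list=[7, 77, 69, 3, 8, 4, 5] cursor@7
After 4 (delete_current): list=[77, 69, 3, 8, 4, 5] cursor@77
After 5 (next): list=[77, 69, 3, 8, 4, 5] cursor@69
After 6 (insert_after(10)): list=[77, 69, 10, 3, 8, 4, 5] cursor@69
After 7 (insert_after(95)): list=[77, 69, 95, 10, 3, 8, 4, 5] cursor@69
After 8 (insert_before(67)): list=[77, 67, 69, 95, 10, 3, 8, 4, 5] cursor@69
After 9 (delete_current): list=[77, 67, 95, 10, 3, 8, 4, 5] cursor@95

Answer: 77 67 95 10 3 8 4 5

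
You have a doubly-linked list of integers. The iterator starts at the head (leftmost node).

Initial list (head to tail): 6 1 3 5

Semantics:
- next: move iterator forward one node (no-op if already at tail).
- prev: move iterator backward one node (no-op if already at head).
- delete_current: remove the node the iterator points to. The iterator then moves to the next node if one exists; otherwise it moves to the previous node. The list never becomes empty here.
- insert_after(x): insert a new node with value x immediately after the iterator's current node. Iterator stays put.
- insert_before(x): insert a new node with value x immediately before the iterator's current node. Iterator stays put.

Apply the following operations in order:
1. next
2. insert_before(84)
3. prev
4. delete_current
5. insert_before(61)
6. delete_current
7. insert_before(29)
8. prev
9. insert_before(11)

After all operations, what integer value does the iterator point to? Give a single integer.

Answer: 29

Derivation:
After 1 (next): list=[6, 1, 3, 5] cursor@1
After 2 (insert_before(84)): list=[6, 84, 1, 3, 5] cursor@1
After 3 (prev): list=[6, 84, 1, 3, 5] cursor@84
After 4 (delete_current): list=[6, 1, 3, 5] cursor@1
After 5 (insert_before(61)): list=[6, 61, 1, 3, 5] cursor@1
After 6 (delete_current): list=[6, 61, 3, 5] cursor@3
After 7 (insert_before(29)): list=[6, 61, 29, 3, 5] cursor@3
After 8 (prev): list=[6, 61, 29, 3, 5] cursor@29
After 9 (insert_before(11)): list=[6, 61, 11, 29, 3, 5] cursor@29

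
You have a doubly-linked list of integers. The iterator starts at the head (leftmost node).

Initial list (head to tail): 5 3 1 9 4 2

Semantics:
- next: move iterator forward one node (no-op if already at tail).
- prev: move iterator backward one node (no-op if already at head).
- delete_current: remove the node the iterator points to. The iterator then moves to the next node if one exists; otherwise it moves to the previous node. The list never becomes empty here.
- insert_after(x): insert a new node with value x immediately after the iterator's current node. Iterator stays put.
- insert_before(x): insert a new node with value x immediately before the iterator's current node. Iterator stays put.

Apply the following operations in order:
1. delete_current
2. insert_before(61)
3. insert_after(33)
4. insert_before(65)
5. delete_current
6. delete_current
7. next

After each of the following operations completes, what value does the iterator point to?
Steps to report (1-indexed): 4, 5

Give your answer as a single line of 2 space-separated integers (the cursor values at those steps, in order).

After 1 (delete_current): list=[3, 1, 9, 4, 2] cursor@3
After 2 (insert_before(61)): list=[61, 3, 1, 9, 4, 2] cursor@3
After 3 (insert_after(33)): list=[61, 3, 33, 1, 9, 4, 2] cursor@3
After 4 (insert_before(65)): list=[61, 65, 3, 33, 1, 9, 4, 2] cursor@3
After 5 (delete_current): list=[61, 65, 33, 1, 9, 4, 2] cursor@33
After 6 (delete_current): list=[61, 65, 1, 9, 4, 2] cursor@1
After 7 (next): list=[61, 65, 1, 9, 4, 2] cursor@9

Answer: 3 33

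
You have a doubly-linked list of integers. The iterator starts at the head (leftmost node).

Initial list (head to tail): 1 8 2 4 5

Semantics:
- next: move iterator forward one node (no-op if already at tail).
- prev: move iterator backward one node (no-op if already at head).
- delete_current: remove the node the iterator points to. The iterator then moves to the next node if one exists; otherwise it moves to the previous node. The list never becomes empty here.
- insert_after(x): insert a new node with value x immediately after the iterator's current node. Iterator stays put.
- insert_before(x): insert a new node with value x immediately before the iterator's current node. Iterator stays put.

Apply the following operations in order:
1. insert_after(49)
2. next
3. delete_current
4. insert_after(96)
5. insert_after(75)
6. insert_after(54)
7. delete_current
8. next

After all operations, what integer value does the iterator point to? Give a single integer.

After 1 (insert_after(49)): list=[1, 49, 8, 2, 4, 5] cursor@1
After 2 (next): list=[1, 49, 8, 2, 4, 5] cursor@49
After 3 (delete_current): list=[1, 8, 2, 4, 5] cursor@8
After 4 (insert_after(96)): list=[1, 8, 96, 2, 4, 5] cursor@8
After 5 (insert_after(75)): list=[1, 8, 75, 96, 2, 4, 5] cursor@8
After 6 (insert_after(54)): list=[1, 8, 54, 75, 96, 2, 4, 5] cursor@8
After 7 (delete_current): list=[1, 54, 75, 96, 2, 4, 5] cursor@54
After 8 (next): list=[1, 54, 75, 96, 2, 4, 5] cursor@75

Answer: 75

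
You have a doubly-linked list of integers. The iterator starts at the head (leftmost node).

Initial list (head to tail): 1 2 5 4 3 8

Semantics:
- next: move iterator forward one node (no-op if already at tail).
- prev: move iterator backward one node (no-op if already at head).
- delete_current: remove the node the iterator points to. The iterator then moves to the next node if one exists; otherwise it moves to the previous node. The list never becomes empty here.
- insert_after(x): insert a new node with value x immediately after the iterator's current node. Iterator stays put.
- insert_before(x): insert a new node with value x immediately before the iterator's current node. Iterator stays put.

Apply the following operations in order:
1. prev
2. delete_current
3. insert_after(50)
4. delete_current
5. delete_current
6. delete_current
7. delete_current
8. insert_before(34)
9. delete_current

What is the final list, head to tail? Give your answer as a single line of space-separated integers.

Answer: 34 8

Derivation:
After 1 (prev): list=[1, 2, 5, 4, 3, 8] cursor@1
After 2 (delete_current): list=[2, 5, 4, 3, 8] cursor@2
After 3 (insert_after(50)): list=[2, 50, 5, 4, 3, 8] cursor@2
After 4 (delete_current): list=[50, 5, 4, 3, 8] cursor@50
After 5 (delete_current): list=[5, 4, 3, 8] cursor@5
After 6 (delete_current): list=[4, 3, 8] cursor@4
After 7 (delete_current): list=[3, 8] cursor@3
After 8 (insert_before(34)): list=[34, 3, 8] cursor@3
After 9 (delete_current): list=[34, 8] cursor@8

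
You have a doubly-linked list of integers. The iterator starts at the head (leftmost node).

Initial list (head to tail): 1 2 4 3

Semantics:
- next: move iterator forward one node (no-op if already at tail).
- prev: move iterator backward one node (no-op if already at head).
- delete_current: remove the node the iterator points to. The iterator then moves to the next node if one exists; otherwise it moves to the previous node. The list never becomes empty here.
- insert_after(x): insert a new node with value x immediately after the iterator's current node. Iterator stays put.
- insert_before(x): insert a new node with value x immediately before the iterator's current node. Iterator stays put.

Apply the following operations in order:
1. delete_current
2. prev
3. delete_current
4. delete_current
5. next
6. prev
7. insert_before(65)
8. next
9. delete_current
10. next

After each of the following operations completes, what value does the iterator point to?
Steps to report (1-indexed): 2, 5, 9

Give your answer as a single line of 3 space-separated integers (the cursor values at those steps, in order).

Answer: 2 3 65

Derivation:
After 1 (delete_current): list=[2, 4, 3] cursor@2
After 2 (prev): list=[2, 4, 3] cursor@2
After 3 (delete_current): list=[4, 3] cursor@4
After 4 (delete_current): list=[3] cursor@3
After 5 (next): list=[3] cursor@3
After 6 (prev): list=[3] cursor@3
After 7 (insert_before(65)): list=[65, 3] cursor@3
After 8 (next): list=[65, 3] cursor@3
After 9 (delete_current): list=[65] cursor@65
After 10 (next): list=[65] cursor@65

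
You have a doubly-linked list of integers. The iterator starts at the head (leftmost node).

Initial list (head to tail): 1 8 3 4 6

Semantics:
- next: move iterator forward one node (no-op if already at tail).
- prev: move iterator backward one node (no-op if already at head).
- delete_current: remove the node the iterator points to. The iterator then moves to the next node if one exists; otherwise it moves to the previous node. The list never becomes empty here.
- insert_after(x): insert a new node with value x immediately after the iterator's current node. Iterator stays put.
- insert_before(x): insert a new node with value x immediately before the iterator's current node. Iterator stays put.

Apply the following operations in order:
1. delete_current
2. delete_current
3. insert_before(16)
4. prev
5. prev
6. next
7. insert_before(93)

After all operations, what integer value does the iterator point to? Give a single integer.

Answer: 3

Derivation:
After 1 (delete_current): list=[8, 3, 4, 6] cursor@8
After 2 (delete_current): list=[3, 4, 6] cursor@3
After 3 (insert_before(16)): list=[16, 3, 4, 6] cursor@3
After 4 (prev): list=[16, 3, 4, 6] cursor@16
After 5 (prev): list=[16, 3, 4, 6] cursor@16
After 6 (next): list=[16, 3, 4, 6] cursor@3
After 7 (insert_before(93)): list=[16, 93, 3, 4, 6] cursor@3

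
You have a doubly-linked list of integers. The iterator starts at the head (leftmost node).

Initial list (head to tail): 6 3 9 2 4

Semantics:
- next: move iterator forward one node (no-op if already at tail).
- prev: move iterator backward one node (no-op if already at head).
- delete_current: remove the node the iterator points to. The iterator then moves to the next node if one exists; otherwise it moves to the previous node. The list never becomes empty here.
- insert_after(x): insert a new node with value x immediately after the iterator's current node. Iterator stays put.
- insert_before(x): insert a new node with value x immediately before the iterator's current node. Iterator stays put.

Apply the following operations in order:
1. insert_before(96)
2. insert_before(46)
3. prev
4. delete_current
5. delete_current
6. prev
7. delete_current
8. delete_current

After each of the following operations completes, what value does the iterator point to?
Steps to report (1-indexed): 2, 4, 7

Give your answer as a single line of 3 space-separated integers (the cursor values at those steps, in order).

After 1 (insert_before(96)): list=[96, 6, 3, 9, 2, 4] cursor@6
After 2 (insert_before(46)): list=[96, 46, 6, 3, 9, 2, 4] cursor@6
After 3 (prev): list=[96, 46, 6, 3, 9, 2, 4] cursor@46
After 4 (delete_current): list=[96, 6, 3, 9, 2, 4] cursor@6
After 5 (delete_current): list=[96, 3, 9, 2, 4] cursor@3
After 6 (prev): list=[96, 3, 9, 2, 4] cursor@96
After 7 (delete_current): list=[3, 9, 2, 4] cursor@3
After 8 (delete_current): list=[9, 2, 4] cursor@9

Answer: 6 6 3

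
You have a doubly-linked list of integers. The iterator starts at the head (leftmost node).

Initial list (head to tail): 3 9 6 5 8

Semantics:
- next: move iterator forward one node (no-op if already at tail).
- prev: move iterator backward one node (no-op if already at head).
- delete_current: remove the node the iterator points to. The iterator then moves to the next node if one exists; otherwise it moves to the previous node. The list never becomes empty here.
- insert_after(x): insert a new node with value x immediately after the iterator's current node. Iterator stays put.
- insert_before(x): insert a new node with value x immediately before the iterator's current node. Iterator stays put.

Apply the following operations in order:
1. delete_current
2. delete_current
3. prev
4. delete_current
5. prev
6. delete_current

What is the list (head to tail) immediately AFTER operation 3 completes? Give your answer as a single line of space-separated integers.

Answer: 6 5 8

Derivation:
After 1 (delete_current): list=[9, 6, 5, 8] cursor@9
After 2 (delete_current): list=[6, 5, 8] cursor@6
After 3 (prev): list=[6, 5, 8] cursor@6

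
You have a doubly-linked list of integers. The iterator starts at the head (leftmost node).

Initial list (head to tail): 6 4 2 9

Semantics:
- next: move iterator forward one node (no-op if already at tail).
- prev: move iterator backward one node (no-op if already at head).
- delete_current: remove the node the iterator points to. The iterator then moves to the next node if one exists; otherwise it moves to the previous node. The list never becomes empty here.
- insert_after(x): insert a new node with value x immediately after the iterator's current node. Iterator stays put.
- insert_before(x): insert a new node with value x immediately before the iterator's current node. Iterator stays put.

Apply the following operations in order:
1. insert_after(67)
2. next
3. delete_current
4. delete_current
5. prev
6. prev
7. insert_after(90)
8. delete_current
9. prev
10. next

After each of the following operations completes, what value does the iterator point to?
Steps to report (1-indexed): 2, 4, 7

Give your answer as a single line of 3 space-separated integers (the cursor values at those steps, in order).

Answer: 67 2 6

Derivation:
After 1 (insert_after(67)): list=[6, 67, 4, 2, 9] cursor@6
After 2 (next): list=[6, 67, 4, 2, 9] cursor@67
After 3 (delete_current): list=[6, 4, 2, 9] cursor@4
After 4 (delete_current): list=[6, 2, 9] cursor@2
After 5 (prev): list=[6, 2, 9] cursor@6
After 6 (prev): list=[6, 2, 9] cursor@6
After 7 (insert_after(90)): list=[6, 90, 2, 9] cursor@6
After 8 (delete_current): list=[90, 2, 9] cursor@90
After 9 (prev): list=[90, 2, 9] cursor@90
After 10 (next): list=[90, 2, 9] cursor@2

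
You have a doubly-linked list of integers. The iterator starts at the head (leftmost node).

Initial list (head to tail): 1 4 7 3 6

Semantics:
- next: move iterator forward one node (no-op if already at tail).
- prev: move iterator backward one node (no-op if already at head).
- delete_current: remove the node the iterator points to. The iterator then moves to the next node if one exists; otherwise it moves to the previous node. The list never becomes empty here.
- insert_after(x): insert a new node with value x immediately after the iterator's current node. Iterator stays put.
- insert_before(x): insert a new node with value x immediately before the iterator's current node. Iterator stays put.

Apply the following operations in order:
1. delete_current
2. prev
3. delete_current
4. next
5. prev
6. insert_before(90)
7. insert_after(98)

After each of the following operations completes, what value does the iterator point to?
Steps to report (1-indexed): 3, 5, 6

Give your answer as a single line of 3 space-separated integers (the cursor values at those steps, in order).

After 1 (delete_current): list=[4, 7, 3, 6] cursor@4
After 2 (prev): list=[4, 7, 3, 6] cursor@4
After 3 (delete_current): list=[7, 3, 6] cursor@7
After 4 (next): list=[7, 3, 6] cursor@3
After 5 (prev): list=[7, 3, 6] cursor@7
After 6 (insert_before(90)): list=[90, 7, 3, 6] cursor@7
After 7 (insert_after(98)): list=[90, 7, 98, 3, 6] cursor@7

Answer: 7 7 7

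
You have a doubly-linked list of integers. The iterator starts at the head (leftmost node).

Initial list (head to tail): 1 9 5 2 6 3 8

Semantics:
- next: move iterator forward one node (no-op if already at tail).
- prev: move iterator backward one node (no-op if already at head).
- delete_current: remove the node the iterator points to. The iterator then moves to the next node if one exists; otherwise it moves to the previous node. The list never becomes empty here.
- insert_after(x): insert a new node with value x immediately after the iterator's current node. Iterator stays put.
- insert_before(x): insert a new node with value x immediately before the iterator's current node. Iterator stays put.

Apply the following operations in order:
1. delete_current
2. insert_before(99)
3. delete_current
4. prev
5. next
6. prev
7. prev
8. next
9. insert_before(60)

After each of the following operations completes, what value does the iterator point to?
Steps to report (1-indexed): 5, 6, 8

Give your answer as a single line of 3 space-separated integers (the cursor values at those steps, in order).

After 1 (delete_current): list=[9, 5, 2, 6, 3, 8] cursor@9
After 2 (insert_before(99)): list=[99, 9, 5, 2, 6, 3, 8] cursor@9
After 3 (delete_current): list=[99, 5, 2, 6, 3, 8] cursor@5
After 4 (prev): list=[99, 5, 2, 6, 3, 8] cursor@99
After 5 (next): list=[99, 5, 2, 6, 3, 8] cursor@5
After 6 (prev): list=[99, 5, 2, 6, 3, 8] cursor@99
After 7 (prev): list=[99, 5, 2, 6, 3, 8] cursor@99
After 8 (next): list=[99, 5, 2, 6, 3, 8] cursor@5
After 9 (insert_before(60)): list=[99, 60, 5, 2, 6, 3, 8] cursor@5

Answer: 5 99 5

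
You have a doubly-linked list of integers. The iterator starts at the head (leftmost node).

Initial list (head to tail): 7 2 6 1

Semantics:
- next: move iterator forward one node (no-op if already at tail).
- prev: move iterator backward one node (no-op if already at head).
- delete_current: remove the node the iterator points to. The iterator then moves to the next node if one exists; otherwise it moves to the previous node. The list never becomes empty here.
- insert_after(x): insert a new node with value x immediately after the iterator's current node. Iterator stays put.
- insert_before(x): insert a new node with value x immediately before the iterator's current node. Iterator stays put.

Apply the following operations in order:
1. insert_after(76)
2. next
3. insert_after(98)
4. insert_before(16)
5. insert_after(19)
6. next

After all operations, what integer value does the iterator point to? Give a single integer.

After 1 (insert_after(76)): list=[7, 76, 2, 6, 1] cursor@7
After 2 (next): list=[7, 76, 2, 6, 1] cursor@76
After 3 (insert_after(98)): list=[7, 76, 98, 2, 6, 1] cursor@76
After 4 (insert_before(16)): list=[7, 16, 76, 98, 2, 6, 1] cursor@76
After 5 (insert_after(19)): list=[7, 16, 76, 19, 98, 2, 6, 1] cursor@76
After 6 (next): list=[7, 16, 76, 19, 98, 2, 6, 1] cursor@19

Answer: 19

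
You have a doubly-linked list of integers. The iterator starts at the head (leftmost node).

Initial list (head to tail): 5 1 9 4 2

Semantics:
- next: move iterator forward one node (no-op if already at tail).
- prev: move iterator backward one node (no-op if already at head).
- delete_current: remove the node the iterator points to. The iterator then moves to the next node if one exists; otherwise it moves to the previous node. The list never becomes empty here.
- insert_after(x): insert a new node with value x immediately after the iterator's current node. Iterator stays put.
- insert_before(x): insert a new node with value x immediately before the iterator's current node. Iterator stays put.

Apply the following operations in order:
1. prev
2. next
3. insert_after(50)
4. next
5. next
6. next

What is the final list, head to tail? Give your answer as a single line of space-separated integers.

After 1 (prev): list=[5, 1, 9, 4, 2] cursor@5
After 2 (next): list=[5, 1, 9, 4, 2] cursor@1
After 3 (insert_after(50)): list=[5, 1, 50, 9, 4, 2] cursor@1
After 4 (next): list=[5, 1, 50, 9, 4, 2] cursor@50
After 5 (next): list=[5, 1, 50, 9, 4, 2] cursor@9
After 6 (next): list=[5, 1, 50, 9, 4, 2] cursor@4

Answer: 5 1 50 9 4 2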